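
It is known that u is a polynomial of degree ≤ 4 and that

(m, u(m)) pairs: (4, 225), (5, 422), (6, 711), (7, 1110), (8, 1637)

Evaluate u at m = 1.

6

First differences: 197, 289, 399, 527. Second differences: 92, 110, 128. Third differences: 18, 18.
Level-3 differences are constant, so u has degree 3.
Fitting a degree-3 polynomial gives u(m) = 3m³ + m² + 5m - 3.
Then u(1) = 6.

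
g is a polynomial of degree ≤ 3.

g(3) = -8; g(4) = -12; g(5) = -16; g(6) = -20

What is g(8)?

Write g(x) = ax³ + bx² + cx + d; the 4 given values yield a linear system in the 4 coefficients.
Solving, the top 2 coefficients vanish, and g(x) = -4x + 4.
Then g(8) = -28.

-28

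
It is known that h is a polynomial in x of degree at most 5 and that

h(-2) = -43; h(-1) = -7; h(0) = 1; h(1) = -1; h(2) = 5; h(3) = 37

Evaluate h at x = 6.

First differences: 36, 8, -2, 6, 32. Second differences: -28, -10, 8, 26. Third differences: 18, 18, 18.
Level-3 differences are constant, so h has degree 3.
Fitting a degree-3 polynomial gives h(x) = 3x³ - 5x² + 1.
Then h(6) = 469.

469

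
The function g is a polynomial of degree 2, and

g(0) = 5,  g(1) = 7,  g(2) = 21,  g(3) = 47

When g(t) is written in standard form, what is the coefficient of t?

-4

First differences: 2, 14, 26. Second differences: 12, 12.
Level-2 differences are constant, so g has degree 2.
Fitting a degree-2 polynomial gives g(t) = 6t² - 4t + 5.
The coefficient of t is -4.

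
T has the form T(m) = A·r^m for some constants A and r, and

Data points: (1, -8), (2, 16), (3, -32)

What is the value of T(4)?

64

Consecutive ratio: 16/(-8) = -2, and -32/16 = -2, so r = -2.
Then A·(-2)^1 = -8 gives A = 4, and T(m) = 4·(-2)^m.
T(4) = 4·(-2)^4 = 64.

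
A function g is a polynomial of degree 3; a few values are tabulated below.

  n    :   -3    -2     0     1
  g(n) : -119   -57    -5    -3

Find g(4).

Write g(n) = an³ + bn² + cn + d; the 4 given values yield a linear system in the 4 coefficients.
Solving, g(n) = n³ - 7n² + 8n - 5.
Then g(4) = -21.

-21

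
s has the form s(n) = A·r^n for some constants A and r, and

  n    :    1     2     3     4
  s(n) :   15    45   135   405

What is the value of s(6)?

Consecutive ratio: 45/15 = 3, and 135/45 = 3, so r = 3.
Then A·3^1 = 15 gives A = 5, and s(n) = 5·3^n.
s(6) = 5·3^6 = 3645.

3645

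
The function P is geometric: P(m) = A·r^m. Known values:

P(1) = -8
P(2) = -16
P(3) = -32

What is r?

2

Consecutive ratio: -16/(-8) = 2, and -32/(-16) = 2, so r = 2.
Then A·2^1 = -8 gives A = -4, and P(m) = -4·2^m.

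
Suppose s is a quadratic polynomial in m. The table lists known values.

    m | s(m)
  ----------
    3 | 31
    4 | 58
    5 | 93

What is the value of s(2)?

Write s(m) = am² + bm + c; the 3 given values yield a linear system in the 3 coefficients.
Solving, s(m) = 4m² - m - 2.
Then s(2) = 12.

12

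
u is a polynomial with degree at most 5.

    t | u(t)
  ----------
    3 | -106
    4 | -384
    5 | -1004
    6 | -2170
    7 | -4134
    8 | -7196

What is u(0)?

-4

First differences: -278, -620, -1166, -1964, -3062. Second differences: -342, -546, -798, -1098. Third differences: -204, -252, -300. Fourth differences: -48, -48.
Level-4 differences are constant, so u has degree 4.
Fitting a degree-4 polynomial gives u(t) = -2t^4 + 2t³ - t² + 5t - 4.
Then u(0) = -4.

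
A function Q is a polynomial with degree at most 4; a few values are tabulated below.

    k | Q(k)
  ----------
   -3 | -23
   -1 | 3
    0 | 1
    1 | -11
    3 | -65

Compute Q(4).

Write Q(k) = ak^4 + bk³ + ck² + dk + e; the 5 given values yield a linear system in the 5 coefficients.
Solving, the top 2 coefficients vanish, and Q(k) = -5k² - 7k + 1.
Then Q(4) = -107.

-107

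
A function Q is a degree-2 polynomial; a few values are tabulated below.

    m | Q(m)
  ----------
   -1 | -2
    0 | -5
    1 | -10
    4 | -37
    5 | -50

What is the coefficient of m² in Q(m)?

Write Q(m) = am² + bm + c; the 5 given values yield a linear system in the 3 coefficients.
Solving, Q(m) = -m² - 4m - 5.
The coefficient of m² is -1.

-1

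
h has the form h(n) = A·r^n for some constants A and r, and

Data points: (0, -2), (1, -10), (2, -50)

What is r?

Consecutive ratio: -10/(-2) = 5, and -50/(-10) = 5, so r = 5.
Then A·5^0 = -2 gives A = -2, and h(n) = -2·5^n.

5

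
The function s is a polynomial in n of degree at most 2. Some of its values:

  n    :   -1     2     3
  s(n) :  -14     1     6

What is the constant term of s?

Write s(n) = an² + bn + c; the 3 given values yield a linear system in the 3 coefficients.
Solving, the leading coefficient vanishes, and s(n) = 5n - 9.
The constant term is s(0) = -9.

-9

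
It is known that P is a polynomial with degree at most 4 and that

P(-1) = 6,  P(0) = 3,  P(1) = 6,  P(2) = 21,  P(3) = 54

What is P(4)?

111

First differences: -3, 3, 15, 33. Second differences: 6, 12, 18. Third differences: 6, 6.
Level-3 differences are constant, so P has degree 3.
Extending the table by one column gives the next first difference 57, so P(4) = 54 + 57 = 111.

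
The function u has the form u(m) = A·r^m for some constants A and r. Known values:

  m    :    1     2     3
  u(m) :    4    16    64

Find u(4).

Consecutive ratio: 16/4 = 4, and 64/16 = 4, so r = 4.
Then A·4^1 = 4 gives A = 1, and u(m) = 1·4^m.
u(4) = 1·4^4 = 256.

256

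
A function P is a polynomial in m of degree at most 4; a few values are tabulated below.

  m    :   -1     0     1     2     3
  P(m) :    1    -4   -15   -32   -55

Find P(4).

Write P(m) = am^4 + bm³ + cm² + dm + e; the 5 given values yield a linear system in the 5 coefficients.
Solving, the top 2 coefficients vanish, and P(m) = -3m² - 8m - 4.
Then P(4) = -84.

-84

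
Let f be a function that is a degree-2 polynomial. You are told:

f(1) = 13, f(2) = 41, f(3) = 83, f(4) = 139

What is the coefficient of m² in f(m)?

7

Write f(m) = am² + bm + c; the 4 given values yield a linear system in the 3 coefficients.
Solving, f(m) = 7m² + 7m - 1.
The coefficient of m² is 7.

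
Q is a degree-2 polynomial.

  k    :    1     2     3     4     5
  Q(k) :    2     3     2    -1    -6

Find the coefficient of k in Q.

4

First differences: 1, -1, -3, -5. Second differences: -2, -2, -2.
Level-2 differences are constant, so Q has degree 2.
Fitting a degree-2 polynomial gives Q(k) = -k² + 4k - 1.
The coefficient of k is 4.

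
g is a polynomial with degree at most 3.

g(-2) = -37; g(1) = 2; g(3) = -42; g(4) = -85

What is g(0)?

3

Write g(t) = at³ + bt² + ct + d; the 4 given values yield a linear system in the 4 coefficients.
Solving, the leading coefficient vanishes, and g(t) = -7t² + 6t + 3.
Then g(0) = 3.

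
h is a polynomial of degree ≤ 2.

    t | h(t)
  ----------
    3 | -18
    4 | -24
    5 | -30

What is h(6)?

First differences: -6, -6.
Level-1 differences are constant, so h has degree 1.
Fitting a degree-1 polynomial gives h(t) = -6t.
Then h(6) = -36.

-36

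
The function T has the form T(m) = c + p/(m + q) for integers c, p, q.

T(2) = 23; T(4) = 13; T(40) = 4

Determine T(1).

(T(m) − c)(m + q) = p for each data point; the three points give a linear system in c and q, then p follows.
Solving: c = 3, q = 0, p = 40, so T(m) = 3 + 40/(m + 0).
Then T(1) = 3 + 40/1 = 43.

43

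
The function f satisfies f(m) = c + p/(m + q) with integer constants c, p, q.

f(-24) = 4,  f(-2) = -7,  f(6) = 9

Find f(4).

(f(m) − c)(m + q) = p for each data point; the three points give a linear system in c and q, then p follows.
Solving: c = 5, q = 0, p = 24, so f(m) = 5 + 24/(m + 0).
Then f(4) = 5 + 24/4 = 11.

11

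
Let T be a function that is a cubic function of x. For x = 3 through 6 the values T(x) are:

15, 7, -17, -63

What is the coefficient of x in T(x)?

1

Write T(x) = ax³ + bx² + cx + d; the 4 given values yield a linear system in the 4 coefficients.
Solving, T(x) = -x³ + 4x² + x + 3.
The coefficient of x is 1.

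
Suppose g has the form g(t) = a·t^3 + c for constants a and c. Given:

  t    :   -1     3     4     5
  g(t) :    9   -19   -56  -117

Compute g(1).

From g(-1) = 9 and g(3) = -19: -1a + c = 9 and 27a + c = -19.
Subtracting: 28a = -28, so a = -1; then c = 9 − (-1)·(-1) = 8.
So g(t) = -1t³ + 8, and g(1) = 7.

7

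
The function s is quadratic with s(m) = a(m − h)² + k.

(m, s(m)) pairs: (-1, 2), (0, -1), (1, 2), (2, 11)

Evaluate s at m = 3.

First differences -3, 3, 9; second difference 6 = 2a, so a = 3.
Expanding, the m-coefficient is −2ah = -6h; matching it to the data gives h = 0, and then k = -1.
So s(m) = 3(m + 0)² − 1.
s(3) = 3·3² − 1 = 26.

26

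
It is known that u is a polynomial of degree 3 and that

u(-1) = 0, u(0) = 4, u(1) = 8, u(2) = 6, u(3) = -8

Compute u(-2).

First differences: 4, 4, -2, -14. Second differences: 0, -6, -12. Third differences: -6, -6.
Level-3 differences are constant, so u has degree 3.
Fitting a degree-3 polynomial gives u(t) = -t³ + 5t + 4.
Then u(-2) = 2.

2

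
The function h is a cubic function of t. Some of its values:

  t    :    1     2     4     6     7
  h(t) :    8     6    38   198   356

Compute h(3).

12

Write h(t) = at³ + bt² + ct + d; the 5 given values yield a linear system in the 4 coefficients.
Solving, h(t) = 2t³ - 8t² + 8t + 6.
Then h(3) = 12.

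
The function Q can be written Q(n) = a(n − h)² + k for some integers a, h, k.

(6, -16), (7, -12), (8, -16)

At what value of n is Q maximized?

7

First differences 4, -4; second difference -8 = 2a, so a = -4.
Expanding, the n-coefficient is −2ah = 8h; matching it to the data gives h = 7, and then k = -12.
So Q(n) = -4(n − 7)² − 12.
Hence h = 7.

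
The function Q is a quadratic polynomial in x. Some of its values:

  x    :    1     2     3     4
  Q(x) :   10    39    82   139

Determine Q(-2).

7

Write Q(x) = ax² + bx + c; the 4 given values yield a linear system in the 3 coefficients.
Solving, Q(x) = 7x² + 8x - 5.
Then Q(-2) = 7.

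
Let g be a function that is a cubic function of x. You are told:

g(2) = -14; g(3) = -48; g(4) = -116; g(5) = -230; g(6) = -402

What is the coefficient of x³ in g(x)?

Write g(x) = ax³ + bx² + cx + d; the 5 given values yield a linear system in the 4 coefficients.
Solving, g(x) = -2x³ + x² - x.
The coefficient of x³ is -2.

-2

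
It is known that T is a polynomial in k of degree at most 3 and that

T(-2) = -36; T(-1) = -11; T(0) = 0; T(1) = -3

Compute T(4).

First differences: 25, 11, -3. Second differences: -14, -14.
Level-2 differences are constant, so T has degree 2.
Fitting a degree-2 polynomial gives T(k) = -7k² + 4k.
Then T(4) = -96.

-96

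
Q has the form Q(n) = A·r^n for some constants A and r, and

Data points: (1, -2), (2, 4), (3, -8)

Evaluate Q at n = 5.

-32

Consecutive ratio: 4/(-2) = -2, and -8/4 = -2, so r = -2.
Then A·(-2)^1 = -2 gives A = 1, and Q(n) = 1·(-2)^n.
Q(5) = 1·(-2)^5 = -32.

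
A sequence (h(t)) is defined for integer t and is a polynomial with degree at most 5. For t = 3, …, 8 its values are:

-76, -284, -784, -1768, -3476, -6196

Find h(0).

-4

First differences: -208, -500, -984, -1708, -2720. Second differences: -292, -484, -724, -1012. Third differences: -192, -240, -288. Fourth differences: -48, -48.
Level-4 differences are constant, so h has degree 4.
Fitting a degree-4 polynomial gives h(t) = -2t^4 + 4t³ - 6t - 4.
Then h(0) = -4.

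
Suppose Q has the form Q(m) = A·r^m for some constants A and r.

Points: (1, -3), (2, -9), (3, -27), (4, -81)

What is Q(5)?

Consecutive ratio: -9/(-3) = 3, and -27/(-9) = 3, so r = 3.
Then A·3^1 = -3 gives A = -1, and Q(m) = -1·3^m.
Q(5) = -1·3^5 = -243.

-243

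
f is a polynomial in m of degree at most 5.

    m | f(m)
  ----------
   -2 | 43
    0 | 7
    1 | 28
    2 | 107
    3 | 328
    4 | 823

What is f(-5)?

Write f(m) = am^5 + bm^4 + cm³ + dm² + em + p; the 6 given values yield a linear system in the 6 coefficients.
Solving, the leading coefficient vanishes, and f(m) = 2m^4 + 2m³ + 9m² + 8m + 7.
Then f(-5) = 1192.

1192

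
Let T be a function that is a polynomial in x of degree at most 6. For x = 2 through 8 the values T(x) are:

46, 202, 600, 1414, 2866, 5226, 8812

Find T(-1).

Write T(x) = ax^6 + bx^5 + cx^4 + dx³ + ex² + px + q; the 7 given values yield a linear system in the 7 coefficients.
Solving, the top 2 coefficients vanish, and T(x) = 2x^4 + x³ + 2x² - 3x + 4.
Then T(-1) = 10.

10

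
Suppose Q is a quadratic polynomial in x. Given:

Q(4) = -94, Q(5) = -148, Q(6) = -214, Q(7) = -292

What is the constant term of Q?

Write Q(x) = ax² + bx + c; the 4 given values yield a linear system in the 3 coefficients.
Solving, Q(x) = -6x² + 2.
The constant term is Q(0) = 2.

2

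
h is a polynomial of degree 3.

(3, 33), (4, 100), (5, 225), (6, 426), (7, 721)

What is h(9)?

First differences: 67, 125, 201, 295. Second differences: 58, 76, 94. Third differences: 18, 18.
Level-3 differences are constant, so h has degree 3.
Fitting a degree-3 polynomial gives h(k) = 3k³ - 7k² + 5k.
Then h(9) = 1665.

1665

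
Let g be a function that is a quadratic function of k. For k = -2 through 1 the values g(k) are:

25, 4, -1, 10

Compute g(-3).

First differences: -21, -5, 11. Second differences: 16, 16.
Level-2 differences are constant, so g has degree 2.
Fitting a degree-2 polynomial gives g(k) = 8k² + 3k - 1.
Then g(-3) = 62.

62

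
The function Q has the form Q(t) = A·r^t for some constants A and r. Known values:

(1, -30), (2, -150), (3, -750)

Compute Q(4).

Consecutive ratio: -150/(-30) = 5, and -750/(-150) = 5, so r = 5.
Then A·5^1 = -30 gives A = -6, and Q(t) = -6·5^t.
Q(4) = -6·5^4 = -3750.

-3750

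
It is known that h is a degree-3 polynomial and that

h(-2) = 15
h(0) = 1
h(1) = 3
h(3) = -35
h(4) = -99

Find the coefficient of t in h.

3

Write h(t) = at³ + bt² + ct + d; the 5 given values yield a linear system in the 4 coefficients.
Solving, h(t) = -2t³ + t² + 3t + 1.
The coefficient of t is 3.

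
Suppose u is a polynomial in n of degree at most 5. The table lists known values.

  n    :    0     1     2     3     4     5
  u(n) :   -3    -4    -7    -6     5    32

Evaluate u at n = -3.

-72

First differences: -1, -3, 1, 11, 27. Second differences: -2, 4, 10, 16. Third differences: 6, 6, 6.
Level-3 differences are constant, so u has degree 3.
Fitting a degree-3 polynomial gives u(n) = n³ - 4n² + 2n - 3.
Then u(-3) = -72.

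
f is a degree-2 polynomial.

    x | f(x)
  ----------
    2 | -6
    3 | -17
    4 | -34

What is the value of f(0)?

-2

Write f(x) = ax² + bx + c; the 3 given values yield a linear system in the 3 coefficients.
Solving, f(x) = -3x² + 4x - 2.
Then f(0) = -2.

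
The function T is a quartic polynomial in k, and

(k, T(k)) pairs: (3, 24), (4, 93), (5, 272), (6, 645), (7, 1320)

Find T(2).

Write T(k) = ak^4 + bk³ + ck² + dk + e; the 5 given values yield a linear system in the 5 coefficients.
Solving, T(k) = k^4 - 4k³ + 6k² - 3.
Then T(2) = 5.

5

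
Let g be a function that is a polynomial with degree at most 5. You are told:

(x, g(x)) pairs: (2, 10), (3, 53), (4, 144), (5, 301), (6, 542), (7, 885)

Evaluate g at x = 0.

-4

First differences: 43, 91, 157, 241, 343. Second differences: 48, 66, 84, 102. Third differences: 18, 18, 18.
Level-3 differences are constant, so g has degree 3.
Fitting a degree-3 polynomial gives g(x) = 3x³ - 3x² + x - 4.
Then g(0) = -4.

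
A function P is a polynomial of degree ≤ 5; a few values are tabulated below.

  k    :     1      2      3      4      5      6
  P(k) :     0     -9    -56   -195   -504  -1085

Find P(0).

1

Write P(k) = ak^5 + bk^4 + ck³ + dk² + ek + p; the 6 given values yield a linear system in the 6 coefficients.
Solving, the leading coefficient vanishes, and P(k) = -k^4 + k³ - k + 1.
Then P(0) = 1.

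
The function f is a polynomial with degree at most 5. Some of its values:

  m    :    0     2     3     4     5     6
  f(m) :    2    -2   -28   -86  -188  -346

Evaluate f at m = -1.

Write f(m) = am^5 + bm^4 + cm³ + dm² + em + p; the 6 given values yield a linear system in the 6 coefficients.
Solving, the top 2 coefficients vanish, and f(m) = -2m³ + 2m² + 2m + 2.
Then f(-1) = 4.

4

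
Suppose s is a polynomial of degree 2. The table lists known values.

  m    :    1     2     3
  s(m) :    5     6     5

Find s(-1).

Write s(m) = am² + bm + c; the 3 given values yield a linear system in the 3 coefficients.
Solving, s(m) = -m² + 4m + 2.
Then s(-1) = -3.

-3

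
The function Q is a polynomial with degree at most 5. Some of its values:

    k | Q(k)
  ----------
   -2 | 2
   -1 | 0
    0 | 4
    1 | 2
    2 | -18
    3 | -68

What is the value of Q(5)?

Write Q(k) = ak^5 + bk^4 + ck³ + dk² + ek + p; the 6 given values yield a linear system in the 6 coefficients.
Solving, the top 2 coefficients vanish, and Q(k) = -2k³ - 3k² + 3k + 4.
Then Q(5) = -306.

-306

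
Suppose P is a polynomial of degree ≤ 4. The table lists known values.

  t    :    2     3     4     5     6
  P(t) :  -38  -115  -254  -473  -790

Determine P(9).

First differences: -77, -139, -219, -317. Second differences: -62, -80, -98. Third differences: -18, -18.
Level-3 differences are constant, so P has degree 3.
Fitting a degree-3 polynomial gives P(t) = -3t³ - 4t² + 2.
Then P(9) = -2509.

-2509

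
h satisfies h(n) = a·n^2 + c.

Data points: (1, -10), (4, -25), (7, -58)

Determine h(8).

From h(1) = -10 and h(4) = -25: 1a + c = -10 and 16a + c = -25.
Subtracting: 15a = -15, so a = -1; then c = -10 − (-1)·1 = -9.
So h(n) = -1n² − 9, and h(8) = -73.

-73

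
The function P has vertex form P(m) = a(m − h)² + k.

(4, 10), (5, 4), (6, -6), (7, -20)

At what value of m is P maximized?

3

First differences -6, -10, -14; second difference -4 = 2a, so a = -2.
Expanding, the m-coefficient is −2ah = 4h; matching it to the data gives h = 3, and then k = 12.
So P(m) = -2(m − 3)² + 12.
Hence h = 3.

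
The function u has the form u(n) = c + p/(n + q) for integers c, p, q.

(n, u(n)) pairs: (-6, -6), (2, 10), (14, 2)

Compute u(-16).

(u(n) − c)(n + q) = p for each data point; the three points give a linear system in c and q, then p follows.
Solving: c = 0, q = 1, p = 30, so u(n) = 30/(n + 1).
Then u(-16) = 0 + 30/(-15) = -2.

-2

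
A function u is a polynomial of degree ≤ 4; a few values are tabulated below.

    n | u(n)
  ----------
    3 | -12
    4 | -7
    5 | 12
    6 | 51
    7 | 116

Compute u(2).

Write u(n) = an^4 + bn³ + cn² + dn + e; the 5 given values yield a linear system in the 5 coefficients.
Solving, the leading coefficient vanishes, and u(n) = n³ - 5n² + 3n - 3.
Then u(2) = -9.

-9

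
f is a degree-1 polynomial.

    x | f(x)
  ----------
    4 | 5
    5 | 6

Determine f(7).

8

Write f(x) = ax + b; the 2 given values yield a linear system in the 2 coefficients.
Solving, f(x) = x + 1.
Then f(7) = 8.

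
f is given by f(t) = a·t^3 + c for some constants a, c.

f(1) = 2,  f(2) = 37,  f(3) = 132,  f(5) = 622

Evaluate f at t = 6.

1077

From f(1) = 2 and f(2) = 37: 1a + c = 2 and 8a + c = 37.
Subtracting: 7a = 35, so a = 5; then c = 2 − 5·1 = -3.
So f(t) = 5t³ − 3, and f(6) = 1077.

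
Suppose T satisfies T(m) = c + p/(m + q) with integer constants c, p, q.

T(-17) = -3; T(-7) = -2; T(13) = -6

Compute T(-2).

0

(T(m) − c)(m + q) = p for each data point; the three points give a linear system in c and q, then p follows.
Solving: c = -4, q = -3, p = -20, so T(m) = -4 − 20/(m − 3).
Then T(-2) = -4 − 20/(-5) = 0.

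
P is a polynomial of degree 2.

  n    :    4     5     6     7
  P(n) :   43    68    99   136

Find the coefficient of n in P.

First differences: 25, 31, 37. Second differences: 6, 6.
Level-2 differences are constant, so P has degree 2.
Fitting a degree-2 polynomial gives P(n) = 3n² - 2n + 3.
The coefficient of n is -2.

-2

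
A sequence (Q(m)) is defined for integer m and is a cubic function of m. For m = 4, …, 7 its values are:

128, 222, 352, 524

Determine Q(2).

Write Q(m) = am³ + bm² + cm + d; the 4 given values yield a linear system in the 4 coefficients.
Solving, Q(m) = m³ + 3m² + 6m - 8.
Then Q(2) = 24.

24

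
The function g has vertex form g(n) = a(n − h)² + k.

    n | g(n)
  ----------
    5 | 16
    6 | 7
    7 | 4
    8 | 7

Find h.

First differences -9, -3, 3; second difference 6 = 2a, so a = 3.
Expanding, the n-coefficient is −2ah = -6h; matching it to the data gives h = 7, and then k = 4.
So g(n) = 3(n − 7)² + 4.
Hence h = 7.

7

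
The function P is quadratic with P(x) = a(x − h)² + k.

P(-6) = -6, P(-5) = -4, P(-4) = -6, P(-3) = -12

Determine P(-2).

-22

First differences 2, -2, -6; second difference -4 = 2a, so a = -2.
Expanding, the x-coefficient is −2ah = 4h; matching it to the data gives h = -5, and then k = -4.
So P(x) = -2(x + 5)² − 4.
P(-2) = -2·3² − 4 = -22.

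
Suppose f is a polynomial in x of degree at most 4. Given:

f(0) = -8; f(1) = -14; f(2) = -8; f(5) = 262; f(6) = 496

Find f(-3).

-98

Write f(x) = ax^4 + bx³ + cx² + dx + e; the 5 given values yield a linear system in the 5 coefficients.
Solving, the leading coefficient vanishes, and f(x) = 3x³ - 3x² - 6x - 8.
Then f(-3) = -98.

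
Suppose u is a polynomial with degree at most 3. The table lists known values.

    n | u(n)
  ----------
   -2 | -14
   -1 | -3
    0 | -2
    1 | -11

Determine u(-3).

First differences: 11, 1, -9. Second differences: -10, -10.
Level-2 differences are constant, so u has degree 2.
Fitting a degree-2 polynomial gives u(n) = -5n² - 4n - 2.
Then u(-3) = -35.

-35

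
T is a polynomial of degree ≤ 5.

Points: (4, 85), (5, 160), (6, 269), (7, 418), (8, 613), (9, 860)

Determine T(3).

First differences: 75, 109, 149, 195, 247. Second differences: 34, 40, 46, 52. Third differences: 6, 6, 6.
Level-3 differences are constant, so T has degree 3.
Fitting a degree-3 polynomial gives T(t) = t³ + 2t² - 4t + 5.
Then T(3) = 38.

38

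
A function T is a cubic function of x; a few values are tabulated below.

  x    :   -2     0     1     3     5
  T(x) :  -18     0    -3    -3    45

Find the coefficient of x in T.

Write T(x) = ax³ + bx² + cx + d; the 5 given values yield a linear system in the 4 coefficients.
Solving, T(x) = x³ - 3x² - x.
The coefficient of x is -1.

-1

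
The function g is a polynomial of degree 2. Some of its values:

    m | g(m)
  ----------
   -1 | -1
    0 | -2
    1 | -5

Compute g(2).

-10

Write g(m) = am² + bm + c; the 3 given values yield a linear system in the 3 coefficients.
Solving, g(m) = -m² - 2m - 2.
Then g(2) = -10.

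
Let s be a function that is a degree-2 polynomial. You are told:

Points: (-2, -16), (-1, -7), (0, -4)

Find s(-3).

Write s(m) = am² + bm + c; the 3 given values yield a linear system in the 3 coefficients.
Solving, s(m) = -3m² - 4.
Then s(-3) = -31.

-31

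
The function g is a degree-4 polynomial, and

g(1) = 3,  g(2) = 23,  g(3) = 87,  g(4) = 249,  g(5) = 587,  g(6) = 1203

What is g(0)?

-3

First differences: 20, 64, 162, 338, 616. Second differences: 44, 98, 176, 278. Third differences: 54, 78, 102. Fourth differences: 24, 24.
Level-4 differences are constant, so g has degree 4.
Fitting a degree-4 polynomial gives g(x) = x^4 - x³ + 3x² + 3x - 3.
The constant term is g(0) = -3.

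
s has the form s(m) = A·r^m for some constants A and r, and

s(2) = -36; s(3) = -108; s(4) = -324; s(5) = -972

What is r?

Consecutive ratio: -108/(-36) = 3, and -324/(-108) = 3, so r = 3.
Then A·3^2 = -36 gives A = -4, and s(m) = -4·3^m.

3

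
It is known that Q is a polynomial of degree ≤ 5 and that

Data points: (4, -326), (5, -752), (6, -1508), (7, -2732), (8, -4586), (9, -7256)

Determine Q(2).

-32

First differences: -426, -756, -1224, -1854, -2670. Second differences: -330, -468, -630, -816. Third differences: -138, -162, -186. Fourth differences: -24, -24.
Level-4 differences are constant, so Q has degree 4.
Fitting a degree-4 polynomial gives Q(x) = -x^4 - x³ + x² - 5x - 2.
Then Q(2) = -32.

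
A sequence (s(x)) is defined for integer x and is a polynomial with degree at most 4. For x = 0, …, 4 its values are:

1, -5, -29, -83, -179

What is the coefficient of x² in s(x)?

First differences: -6, -24, -54, -96. Second differences: -18, -30, -42. Third differences: -12, -12.
Level-3 differences are constant, so s has degree 3.
Fitting a degree-3 polynomial gives s(x) = -2x³ - 3x² - x + 1.
The coefficient of x² is -3.

-3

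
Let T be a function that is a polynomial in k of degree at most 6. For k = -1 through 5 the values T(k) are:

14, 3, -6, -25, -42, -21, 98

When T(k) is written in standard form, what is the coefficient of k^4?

1

First differences: -11, -9, -19, -17, 21, 119. Second differences: 2, -10, 2, 38, 98. Third differences: -12, 12, 36, 60. Fourth differences: 24, 24, 24.
Level-4 differences are constant, so T has degree 4.
Fitting a degree-4 polynomial gives T(k) = k^4 - 4k³ - 6k + 3.
The coefficient of k^4 is 1.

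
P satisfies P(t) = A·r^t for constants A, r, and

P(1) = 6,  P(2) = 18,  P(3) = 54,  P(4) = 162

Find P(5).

486

Consecutive ratio: 18/6 = 3, and 54/18 = 3, so r = 3.
Then A·3^1 = 6 gives A = 2, and P(t) = 2·3^t.
P(5) = 2·3^5 = 486.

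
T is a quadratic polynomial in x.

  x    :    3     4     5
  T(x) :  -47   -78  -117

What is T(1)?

Write T(x) = ax² + bx + c; the 3 given values yield a linear system in the 3 coefficients.
Solving, T(x) = -4x² - 3x - 2.
Then T(1) = -9.

-9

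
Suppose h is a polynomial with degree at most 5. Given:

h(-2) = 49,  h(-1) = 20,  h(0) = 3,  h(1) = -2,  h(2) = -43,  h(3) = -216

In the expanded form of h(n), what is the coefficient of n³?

Write h(n) = an^5 + bn^4 + cn³ + dn² + en + p; the 6 given values yield a linear system in the 6 coefficients.
Solving, the leading coefficient vanishes, and h(n) = -2n^4 - 4n³ + 8n² - 7n + 3.
The coefficient of n³ is -4.

-4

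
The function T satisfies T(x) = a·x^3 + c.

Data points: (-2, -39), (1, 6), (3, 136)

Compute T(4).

321

From T(-2) = -39 and T(1) = 6: -8a + c = -39 and 1a + c = 6.
Subtracting: 9a = 45, so a = 5; then c = -39 − 5·(-8) = 1.
So T(x) = 5x³ + 1, and T(4) = 321.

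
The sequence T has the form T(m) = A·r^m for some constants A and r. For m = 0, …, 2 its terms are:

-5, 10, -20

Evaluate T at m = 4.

-80

Consecutive ratio: 10/(-5) = -2, and -20/10 = -2, so r = -2.
Then A·(-2)^0 = -5 gives A = -5, and T(m) = -5·(-2)^m.
T(4) = -5·(-2)^4 = -80.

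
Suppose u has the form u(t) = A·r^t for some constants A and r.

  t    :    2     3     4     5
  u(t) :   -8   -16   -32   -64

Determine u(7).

-256

Consecutive ratio: -16/(-8) = 2, and -32/(-16) = 2, so r = 2.
Then A·2^2 = -8 gives A = -2, and u(t) = -2·2^t.
u(7) = -2·2^7 = -256.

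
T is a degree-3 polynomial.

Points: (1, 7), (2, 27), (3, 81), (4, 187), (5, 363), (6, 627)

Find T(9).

2127

First differences: 20, 54, 106, 176, 264. Second differences: 34, 52, 70, 88. Third differences: 18, 18, 18.
Level-3 differences are constant, so T has degree 3.
Fitting a degree-3 polynomial gives T(t) = 3t³ - t² + 2t + 3.
Then T(9) = 2127.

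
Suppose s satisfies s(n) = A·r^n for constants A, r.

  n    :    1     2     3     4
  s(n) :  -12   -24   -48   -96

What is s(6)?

-384

Consecutive ratio: -24/(-12) = 2, and -48/(-24) = 2, so r = 2.
Then A·2^1 = -12 gives A = -6, and s(n) = -6·2^n.
s(6) = -6·2^6 = -384.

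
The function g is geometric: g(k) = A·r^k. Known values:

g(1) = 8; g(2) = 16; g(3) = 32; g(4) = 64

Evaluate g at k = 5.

128

Consecutive ratio: 16/8 = 2, and 32/16 = 2, so r = 2.
Then A·2^1 = 8 gives A = 4, and g(k) = 4·2^k.
g(5) = 4·2^5 = 128.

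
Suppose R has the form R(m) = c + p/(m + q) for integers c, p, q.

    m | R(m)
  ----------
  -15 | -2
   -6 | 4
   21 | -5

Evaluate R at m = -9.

0

(R(m) − c)(m + q) = p for each data point; the three points give a linear system in c and q, then p follows.
Solving: c = -4, q = 3, p = -24, so R(m) = -4 − 24/(m + 3).
Then R(-9) = -4 − 24/(-6) = 0.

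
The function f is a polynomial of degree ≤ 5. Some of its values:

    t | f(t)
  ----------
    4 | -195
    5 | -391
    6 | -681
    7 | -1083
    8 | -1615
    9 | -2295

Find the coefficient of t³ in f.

-3

First differences: -196, -290, -402, -532, -680. Second differences: -94, -112, -130, -148. Third differences: -18, -18, -18.
Level-3 differences are constant, so f has degree 3.
Fitting a degree-3 polynomial gives f(t) = -3t³ - 2t² + 5t + 9.
The coefficient of t³ is -3.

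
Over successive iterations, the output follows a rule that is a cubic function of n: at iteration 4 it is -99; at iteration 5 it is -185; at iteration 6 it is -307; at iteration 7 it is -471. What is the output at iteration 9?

-949

Write the value at n as g(n).
Write g(n) = an³ + bn² + cn + d; the 4 given values yield a linear system in the 4 coefficients.
Solving, g(n) = -n³ - 3n² + 2n + 5.
Then g(9) = -949.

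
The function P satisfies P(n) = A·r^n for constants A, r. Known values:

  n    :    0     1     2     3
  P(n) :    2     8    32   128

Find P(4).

Consecutive ratio: 8/2 = 4, and 32/8 = 4, so r = 4.
Then A·4^0 = 2 gives A = 2, and P(n) = 2·4^n.
P(4) = 2·4^4 = 512.

512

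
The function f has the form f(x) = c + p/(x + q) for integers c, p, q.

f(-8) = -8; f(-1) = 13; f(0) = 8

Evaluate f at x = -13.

(f(x) − c)(x + q) = p for each data point; the three points give a linear system in c and q, then p follows.
Solving: c = -2, q = 3, p = 30, so f(x) = -2 + 30/(x + 3).
Then f(-13) = -2 + 30/(-10) = -5.

-5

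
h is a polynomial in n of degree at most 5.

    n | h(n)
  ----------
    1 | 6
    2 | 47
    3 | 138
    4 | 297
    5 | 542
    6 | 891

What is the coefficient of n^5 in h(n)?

Write h(n) = an^5 + bn^4 + cn³ + dn² + en + p; the 6 given values yield a linear system in the 6 coefficients.
Solving, the top 2 coefficients vanish, and h(n) = 3n³ + 7n² - n - 3.
The coefficient of n^5 is 0.

0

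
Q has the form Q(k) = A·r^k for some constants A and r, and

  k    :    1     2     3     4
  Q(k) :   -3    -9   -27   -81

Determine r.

Consecutive ratio: -9/(-3) = 3, and -27/(-9) = 3, so r = 3.
Then A·3^1 = -3 gives A = -1, and Q(k) = -1·3^k.

3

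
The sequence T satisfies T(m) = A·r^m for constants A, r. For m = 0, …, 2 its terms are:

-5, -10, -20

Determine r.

2

Consecutive ratio: -10/(-5) = 2, and -20/(-10) = 2, so r = 2.
Then A·2^0 = -5 gives A = -5, and T(m) = -5·2^m.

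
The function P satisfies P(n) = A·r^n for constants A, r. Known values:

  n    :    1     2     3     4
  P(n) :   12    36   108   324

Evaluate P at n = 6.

2916

Consecutive ratio: 36/12 = 3, and 108/36 = 3, so r = 3.
Then A·3^1 = 12 gives A = 4, and P(n) = 4·3^n.
P(6) = 4·3^6 = 2916.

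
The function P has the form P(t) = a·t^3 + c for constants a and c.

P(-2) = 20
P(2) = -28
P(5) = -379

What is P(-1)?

From P(-2) = 20 and P(2) = -28: -8a + c = 20 and 8a + c = -28.
Subtracting: 16a = -48, so a = -3; then c = 20 − (-3)·(-8) = -4.
So P(t) = -3t³ − 4, and P(-1) = -1.

-1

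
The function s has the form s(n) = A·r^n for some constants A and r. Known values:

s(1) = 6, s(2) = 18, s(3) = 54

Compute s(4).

162

Consecutive ratio: 18/6 = 3, and 54/18 = 3, so r = 3.
Then A·3^1 = 6 gives A = 2, and s(n) = 2·3^n.
s(4) = 2·3^4 = 162.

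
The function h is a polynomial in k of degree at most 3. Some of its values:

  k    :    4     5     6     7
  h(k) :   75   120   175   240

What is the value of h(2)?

15

Write h(k) = ak³ + bk² + ck + d; the 4 given values yield a linear system in the 4 coefficients.
Solving, the leading coefficient vanishes, and h(k) = 5k² - 5.
Then h(2) = 15.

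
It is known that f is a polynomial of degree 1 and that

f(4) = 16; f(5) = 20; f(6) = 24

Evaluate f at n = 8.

Write f(n) = an + b; the 3 given values yield a linear system in the 2 coefficients.
Solving, f(n) = 4n.
Then f(8) = 32.

32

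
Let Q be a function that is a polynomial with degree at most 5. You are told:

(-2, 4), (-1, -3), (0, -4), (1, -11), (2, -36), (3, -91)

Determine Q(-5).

181

First differences: -7, -1, -7, -25, -55. Second differences: 6, -6, -18, -30. Third differences: -12, -12, -12.
Level-3 differences are constant, so Q has degree 3.
Fitting a degree-3 polynomial gives Q(x) = -2x³ - 3x² - 2x - 4.
Then Q(-5) = 181.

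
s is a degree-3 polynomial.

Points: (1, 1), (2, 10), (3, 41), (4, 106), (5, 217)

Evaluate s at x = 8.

First differences: 9, 31, 65, 111. Second differences: 22, 34, 46. Third differences: 12, 12.
Level-3 differences are constant, so s has degree 3.
Fitting a degree-3 polynomial gives s(x) = 2x³ - x² - 2x + 2.
Then s(8) = 946.

946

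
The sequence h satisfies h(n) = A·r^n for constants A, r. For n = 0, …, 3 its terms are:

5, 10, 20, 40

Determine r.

Consecutive ratio: 10/5 = 2, and 20/10 = 2, so r = 2.
Then A·2^0 = 5 gives A = 5, and h(n) = 5·2^n.

2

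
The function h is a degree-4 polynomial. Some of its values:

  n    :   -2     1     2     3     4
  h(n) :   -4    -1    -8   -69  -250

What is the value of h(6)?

-1356

Write h(n) = an^4 + bn³ + cn² + dn + e; the 5 given values yield a linear system in the 5 coefficients.
Solving, h(n) = -n^4 - n³ + 4n² + 3n - 6.
Then h(6) = -1356.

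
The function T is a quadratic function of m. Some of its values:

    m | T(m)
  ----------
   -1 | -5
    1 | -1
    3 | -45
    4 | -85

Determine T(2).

Write T(m) = am² + bm + c; the 4 given values yield a linear system in the 3 coefficients.
Solving, T(m) = -6m² + 2m + 3.
Then T(2) = -17.

-17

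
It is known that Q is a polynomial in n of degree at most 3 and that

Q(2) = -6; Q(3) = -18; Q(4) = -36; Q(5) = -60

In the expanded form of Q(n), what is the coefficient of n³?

0

Write Q(n) = an³ + bn² + cn + d; the 4 given values yield a linear system in the 4 coefficients.
Solving, the leading coefficient vanishes, and Q(n) = -3n² + 3n.
The coefficient of n³ is 0.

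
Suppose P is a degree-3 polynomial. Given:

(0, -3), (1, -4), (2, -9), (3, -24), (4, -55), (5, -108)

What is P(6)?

First differences: -1, -5, -15, -31, -53. Second differences: -4, -10, -16, -22. Third differences: -6, -6, -6.
Level-3 differences are constant, so P has degree 3.
Fitting a degree-3 polynomial gives P(x) = -x³ + x² - x - 3.
Then P(6) = -189.

-189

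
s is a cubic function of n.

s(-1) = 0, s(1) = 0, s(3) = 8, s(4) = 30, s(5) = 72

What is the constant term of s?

2

Write s(n) = an³ + bn² + cn + d; the 5 given values yield a linear system in the 4 coefficients.
Solving, s(n) = n³ - 2n² - n + 2.
The constant term is s(0) = 2.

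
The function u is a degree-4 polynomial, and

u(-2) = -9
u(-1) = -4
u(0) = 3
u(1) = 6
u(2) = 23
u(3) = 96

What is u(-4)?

First differences: 5, 7, 3, 17, 73. Second differences: 2, -4, 14, 56. Third differences: -6, 18, 42. Fourth differences: 24, 24.
Level-4 differences are constant, so u has degree 4.
Fitting a degree-4 polynomial gives u(x) = x^4 + x³ - 3x² + 4x + 3.
Then u(-4) = 131.

131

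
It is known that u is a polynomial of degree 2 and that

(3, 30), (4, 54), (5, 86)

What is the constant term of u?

Write u(x) = ax² + bx + c; the 3 given values yield a linear system in the 3 coefficients.
Solving, u(x) = 4x² - 4x + 6.
The constant term is u(0) = 6.

6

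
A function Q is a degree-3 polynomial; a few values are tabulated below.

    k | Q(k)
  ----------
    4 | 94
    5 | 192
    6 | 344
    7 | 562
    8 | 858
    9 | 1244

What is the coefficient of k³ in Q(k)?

2

First differences: 98, 152, 218, 296, 386. Second differences: 54, 66, 78, 90. Third differences: 12, 12, 12.
Level-3 differences are constant, so Q has degree 3.
Fitting a degree-3 polynomial gives Q(k) = 2k³ - 3k² + 3k + 2.
The coefficient of k³ is 2.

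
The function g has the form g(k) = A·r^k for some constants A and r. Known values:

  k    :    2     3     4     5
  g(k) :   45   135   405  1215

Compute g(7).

Consecutive ratio: 135/45 = 3, and 405/135 = 3, so r = 3.
Then A·3^2 = 45 gives A = 5, and g(k) = 5·3^k.
g(7) = 5·3^7 = 10935.

10935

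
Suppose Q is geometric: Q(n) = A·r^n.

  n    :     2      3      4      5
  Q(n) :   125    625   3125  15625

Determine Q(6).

Consecutive ratio: 625/125 = 5, and 3125/625 = 5, so r = 5.
Then A·5^2 = 125 gives A = 5, and Q(n) = 5·5^n.
Q(6) = 5·5^6 = 78125.

78125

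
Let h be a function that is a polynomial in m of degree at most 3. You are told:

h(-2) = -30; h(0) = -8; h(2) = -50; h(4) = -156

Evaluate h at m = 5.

-233

Write h(m) = am³ + bm² + cm + d; the 4 given values yield a linear system in the 4 coefficients.
Solving, the leading coefficient vanishes, and h(m) = -8m² - 5m - 8.
Then h(5) = -233.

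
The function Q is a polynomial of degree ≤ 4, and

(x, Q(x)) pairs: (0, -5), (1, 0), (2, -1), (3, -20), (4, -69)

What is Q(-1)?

-4

Write Q(x) = ax^4 + bx³ + cx² + dx + e; the 5 given values yield a linear system in the 5 coefficients.
Solving, the leading coefficient vanishes, and Q(x) = -2x³ + 3x² + 4x - 5.
Then Q(-1) = -4.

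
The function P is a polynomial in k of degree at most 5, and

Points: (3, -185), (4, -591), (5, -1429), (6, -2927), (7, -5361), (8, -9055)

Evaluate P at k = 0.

1

First differences: -406, -838, -1498, -2434, -3694. Second differences: -432, -660, -936, -1260. Third differences: -228, -276, -324. Fourth differences: -48, -48.
Level-4 differences are constant, so P has degree 4.
Fitting a degree-4 polynomial gives P(k) = -2k^4 - 2k³ + 2k² + 4k + 1.
Then P(0) = 1.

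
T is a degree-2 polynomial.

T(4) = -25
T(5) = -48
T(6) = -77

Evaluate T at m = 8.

-153

Write T(m) = am² + bm + c; the 3 given values yield a linear system in the 3 coefficients.
Solving, T(m) = -3m² + 4m + 7.
Then T(8) = -153.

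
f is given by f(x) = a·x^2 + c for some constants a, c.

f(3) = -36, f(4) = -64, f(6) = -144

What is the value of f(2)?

-16

From f(3) = -36 and f(4) = -64: 9a + c = -36 and 16a + c = -64.
Subtracting: 7a = -28, so a = -4; then c = -36 − (-4)·9 = 0.
So f(x) = -4x² + 0, and f(2) = -16.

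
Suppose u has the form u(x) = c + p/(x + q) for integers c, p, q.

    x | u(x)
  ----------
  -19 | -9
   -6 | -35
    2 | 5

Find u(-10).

-15

(u(x) − c)(x + q) = p for each data point; the three points give a linear system in c and q, then p follows.
Solving: c = -5, q = 4, p = 60, so u(x) = -5 + 60/(x + 4).
Then u(-10) = -5 + 60/(-6) = -15.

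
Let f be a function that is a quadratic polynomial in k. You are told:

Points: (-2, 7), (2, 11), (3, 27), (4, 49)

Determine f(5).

77

Write f(k) = ak² + bk + c; the 4 given values yield a linear system in the 3 coefficients.
Solving, f(k) = 3k² + k - 3.
Then f(5) = 77.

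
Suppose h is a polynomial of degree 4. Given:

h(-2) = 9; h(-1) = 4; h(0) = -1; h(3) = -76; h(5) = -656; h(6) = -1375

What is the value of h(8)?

-4361

Write h(x) = ax^4 + bx³ + cx² + dx + e; the 6 given values yield a linear system in the 5 coefficients.
Solving, h(x) = -x^4 - x³ + 4x² - x - 1.
Then h(8) = -4361.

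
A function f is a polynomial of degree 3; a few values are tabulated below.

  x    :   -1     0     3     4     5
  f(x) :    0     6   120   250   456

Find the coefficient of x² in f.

2

Write f(x) = ax³ + bx² + cx + d; the 5 given values yield a linear system in the 4 coefficients.
Solving, f(x) = 3x³ + 2x² + 5x + 6.
The coefficient of x² is 2.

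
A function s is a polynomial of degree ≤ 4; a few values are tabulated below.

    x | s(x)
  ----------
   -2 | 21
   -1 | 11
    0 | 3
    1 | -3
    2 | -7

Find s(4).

-9

Write s(x) = ax^4 + bx³ + cx² + dx + e; the 5 given values yield a linear system in the 5 coefficients.
Solving, the top 2 coefficients vanish, and s(x) = x² - 7x + 3.
Then s(4) = -9.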